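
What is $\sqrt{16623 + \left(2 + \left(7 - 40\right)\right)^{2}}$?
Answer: $4 \sqrt{1099} \approx 132.6$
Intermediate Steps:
$\sqrt{16623 + \left(2 + \left(7 - 40\right)\right)^{2}} = \sqrt{16623 + \left(2 - 33\right)^{2}} = \sqrt{16623 + \left(-31\right)^{2}} = \sqrt{16623 + 961} = \sqrt{17584} = 4 \sqrt{1099}$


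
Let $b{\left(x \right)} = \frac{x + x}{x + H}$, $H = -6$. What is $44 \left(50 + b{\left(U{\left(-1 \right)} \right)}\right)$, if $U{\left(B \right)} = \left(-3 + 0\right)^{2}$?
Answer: $2464$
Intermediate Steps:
$U{\left(B \right)} = 9$ ($U{\left(B \right)} = \left(-3\right)^{2} = 9$)
$b{\left(x \right)} = \frac{2 x}{-6 + x}$ ($b{\left(x \right)} = \frac{x + x}{x - 6} = \frac{2 x}{-6 + x}$)
$44 \left(50 + b{\left(U{\left(-1 \right)} \right)}\right) = 44 \left(50 + 2 \cdot 9 \frac{1}{-6 + 9}\right) = 44 \left(50 + 2 \cdot 9 \cdot \frac{1}{3}\right) = 44 \left(50 + 6\right) = 44 \cdot 56 = 2464$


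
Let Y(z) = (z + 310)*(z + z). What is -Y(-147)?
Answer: 47922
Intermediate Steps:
Y(z) = 2*z*(310 + z) (Y(z) = (310 + z)*(2*z) = 2*z*(310 + z))
-Y(-147) = -2*(-147)*(310 - 147) = -2*(-147)*163 = -1*(-47922) = 47922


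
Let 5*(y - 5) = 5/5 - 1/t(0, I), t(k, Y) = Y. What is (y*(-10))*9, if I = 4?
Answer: -927/2 ≈ -463.50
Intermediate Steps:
y = 103/20 (y = 5 + (5/5 - 1/4)/5 = 5 + (5*(⅕) - 1*¼)/5 = 5 + (1 - ¼)/5 = 5 + (⅕)*(¾) = 5 + 3/20 = 103/20 ≈ 5.1500)
(y*(-10))*9 = ((103/20)*(-10))*9 = -103/2*9 = -927/2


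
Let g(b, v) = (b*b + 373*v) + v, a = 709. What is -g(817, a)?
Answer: -932655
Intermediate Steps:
g(b, v) = b**2 + 374*v (g(b, v) = (b**2 + 373*v) + v = b**2 + 374*v)
-g(817, a) = -(817**2 + 374*709) = -(667489 + 265166) = -1*932655 = -932655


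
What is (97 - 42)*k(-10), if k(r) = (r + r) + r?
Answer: -1650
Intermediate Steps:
k(r) = 3*r (k(r) = 2*r + r = 3*r)
(97 - 42)*k(-10) = (97 - 42)*(3*(-10)) = 55*(-30) = -1650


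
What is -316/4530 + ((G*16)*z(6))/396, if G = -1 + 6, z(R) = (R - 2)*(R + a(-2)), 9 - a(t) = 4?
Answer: 59926/6795 ≈ 8.8191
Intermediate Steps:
a(t) = 5 (a(t) = 9 - 1*4 = 9 - 4 = 5)
z(R) = (-2 + R)*(5 + R) (z(R) = (R - 2)*(R + 5) = (-2 + R)*(5 + R))
G = 5
-316/4530 + ((G*16)*z(6))/396 = -316/4530 + ((5*16)*(-10 + 6**2 + 3*6))/396 = -316*1/4530 + (80*(-10 + 36 + 18))*(1/396) = -158/2265 + (80*44)*(1/396) = -158/2265 + 3520*(1/396) = -158/2265 + 80/9 = 59926/6795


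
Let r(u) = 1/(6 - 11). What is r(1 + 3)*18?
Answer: -18/5 ≈ -3.6000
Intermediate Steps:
r(u) = -⅕ (r(u) = 1/(-5) = -⅕)
r(1 + 3)*18 = -⅕*18 = -18/5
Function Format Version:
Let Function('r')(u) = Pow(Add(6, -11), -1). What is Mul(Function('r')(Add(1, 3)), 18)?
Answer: Rational(-18, 5) ≈ -3.6000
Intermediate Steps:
Function('r')(u) = Rational(-1, 5) (Function('r')(u) = Pow(-5, -1) = Rational(-1, 5))
Mul(Function('r')(Add(1, 3)), 18) = Mul(Rational(-1, 5), 18) = Rational(-18, 5)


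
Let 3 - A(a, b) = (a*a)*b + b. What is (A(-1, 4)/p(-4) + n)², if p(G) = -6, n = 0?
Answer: 25/36 ≈ 0.69444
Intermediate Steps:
A(a, b) = 3 - b - b*a² (A(a, b) = 3 - ((a*a)*b + b) = 3 - (a²*b + b) = 3 - (b*a² + b) = 3 - (b + b*a²) = 3 + (-b - b*a²) = 3 - b - b*a²)
(A(-1, 4)/p(-4) + n)² = ((3 - 1*4 - 1*4*(-1)²)/(-6) + 0)² = ((3 - 4 - 1*4*1)*(-⅙) + 0)² = ((3 - 4 - 4)*(-⅙) + 0)² = (-5*(-⅙) + 0)² = (⅚ + 0)² = (⅚)² = 25/36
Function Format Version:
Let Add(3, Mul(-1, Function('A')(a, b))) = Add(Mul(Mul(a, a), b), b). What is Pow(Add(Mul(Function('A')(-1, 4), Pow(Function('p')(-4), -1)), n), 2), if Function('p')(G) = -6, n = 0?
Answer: Rational(25, 36) ≈ 0.69444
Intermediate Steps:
Function('A')(a, b) = Add(3, Mul(-1, b), Mul(-1, b, Pow(a, 2))) (Function('A')(a, b) = Add(3, Mul(-1, Add(Mul(Mul(a, a), b), b))) = Add(3, Mul(-1, Add(Mul(Pow(a, 2), b), b))) = Add(3, Mul(-1, Add(Mul(b, Pow(a, 2)), b))) = Add(3, Mul(-1, Add(b, Mul(b, Pow(a, 2))))) = Add(3, Add(Mul(-1, b), Mul(-1, b, Pow(a, 2)))) = Add(3, Mul(-1, b), Mul(-1, b, Pow(a, 2))))
Pow(Add(Mul(Function('A')(-1, 4), Pow(Function('p')(-4), -1)), n), 2) = Pow(Add(Mul(Add(3, Mul(-1, 4), Mul(-1, 4, Pow(-1, 2))), Pow(-6, -1)), 0), 2) = Pow(Add(Mul(Add(3, -4, Mul(-1, 4, 1)), Rational(-1, 6)), 0), 2) = Pow(Add(Mul(Add(3, -4, -4), Rational(-1, 6)), 0), 2) = Pow(Add(Mul(-5, Rational(-1, 6)), 0), 2) = Pow(Add(Rational(5, 6), 0), 2) = Pow(Rational(5, 6), 2) = Rational(25, 36)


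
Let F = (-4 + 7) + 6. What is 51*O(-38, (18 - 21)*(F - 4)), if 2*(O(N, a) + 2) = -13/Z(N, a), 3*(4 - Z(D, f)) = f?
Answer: -833/6 ≈ -138.83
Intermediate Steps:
Z(D, f) = 4 - f/3
F = 9 (F = 3 + 6 = 9)
O(N, a) = -2 - 13/(2*(4 - a/3)) (O(N, a) = -2 + (-13/(4 - a/3))/2 = -2 - 13/(2*(4 - a/3)))
51*O(-38, (18 - 21)*(F - 4)) = 51*((87 - 4*(18 - 21)*(9 - 4))/(2*(-12 + (18 - 21)*(9 - 4)))) = 51*((87 - (-12)*5)/(2*(-12 - 3*5))) = 51*((87 - 4*(-15))/(2*(-12 - 15))) = 51*((1/2)*(87 + 60)/(-27)) = 51*((1/2)*(-1/27)*147) = 51*(-49/18) = -833/6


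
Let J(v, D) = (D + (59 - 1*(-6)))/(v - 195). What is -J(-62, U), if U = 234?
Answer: 299/257 ≈ 1.1634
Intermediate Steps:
J(v, D) = (65 + D)/(-195 + v) (J(v, D) = (D + (59 + 6))/(-195 + v) = (D + 65)/(-195 + v) = (65 + D)/(-195 + v))
-J(-62, U) = -(65 + 234)/(-195 - 62) = -299/(-257) = -(-1)*299/257 = -1*(-299/257) = 299/257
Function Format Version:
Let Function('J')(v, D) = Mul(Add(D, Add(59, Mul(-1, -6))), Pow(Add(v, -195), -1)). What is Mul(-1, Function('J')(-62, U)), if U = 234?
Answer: Rational(299, 257) ≈ 1.1634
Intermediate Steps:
Function('J')(v, D) = Mul(Pow(Add(-195, v), -1), Add(65, D)) (Function('J')(v, D) = Mul(Add(D, Add(59, 6)), Pow(Add(-195, v), -1)) = Mul(Add(D, 65), Pow(Add(-195, v), -1)) = Mul(Add(65, D), Pow(Add(-195, v), -1)) = Mul(Pow(Add(-195, v), -1), Add(65, D)))
Mul(-1, Function('J')(-62, U)) = Mul(-1, Mul(Pow(Add(-195, -62), -1), Add(65, 234))) = Mul(-1, Mul(Pow(-257, -1), 299)) = Mul(-1, Mul(Rational(-1, 257), 299)) = Mul(-1, Rational(-299, 257)) = Rational(299, 257)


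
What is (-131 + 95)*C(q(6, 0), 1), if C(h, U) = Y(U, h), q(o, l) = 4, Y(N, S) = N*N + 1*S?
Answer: -180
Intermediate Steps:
Y(N, S) = S + N**2 (Y(N, S) = N**2 + S = S + N**2)
C(h, U) = h + U**2
(-131 + 95)*C(q(6, 0), 1) = (-131 + 95)*(4 + 1**2) = -36*(4 + 1) = -36*5 = -180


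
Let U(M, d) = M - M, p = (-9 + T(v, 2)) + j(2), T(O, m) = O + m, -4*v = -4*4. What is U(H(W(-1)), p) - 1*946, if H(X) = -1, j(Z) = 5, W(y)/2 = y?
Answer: -946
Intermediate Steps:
W(y) = 2*y
v = 4 (v = -(-1)*4 = -¼*(-16) = 4)
p = 2 (p = (-9 + (4 + 2)) + 5 = (-9 + 6) + 5 = -3 + 5 = 2)
U(M, d) = 0
U(H(W(-1)), p) - 1*946 = 0 - 1*946 = 0 - 946 = -946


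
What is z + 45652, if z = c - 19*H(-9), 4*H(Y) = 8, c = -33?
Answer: 45581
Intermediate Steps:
H(Y) = 2 (H(Y) = (¼)*8 = 2)
z = -71 (z = -33 - 19*2 = -33 - 38 = -71)
z + 45652 = -71 + 45652 = 45581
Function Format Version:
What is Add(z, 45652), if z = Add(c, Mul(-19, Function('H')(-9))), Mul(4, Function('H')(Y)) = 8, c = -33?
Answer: 45581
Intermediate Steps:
Function('H')(Y) = 2 (Function('H')(Y) = Mul(Rational(1, 4), 8) = 2)
z = -71 (z = Add(-33, Mul(-19, 2)) = Add(-33, -38) = -71)
Add(z, 45652) = Add(-71, 45652) = 45581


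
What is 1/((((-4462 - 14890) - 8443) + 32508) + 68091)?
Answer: 1/72804 ≈ 1.3736e-5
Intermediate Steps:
1/((((-4462 - 14890) - 8443) + 32508) + 68091) = 1/(((-19352 - 8443) + 32508) + 68091) = 1/((-27795 + 32508) + 68091) = 1/(4713 + 68091) = 1/72804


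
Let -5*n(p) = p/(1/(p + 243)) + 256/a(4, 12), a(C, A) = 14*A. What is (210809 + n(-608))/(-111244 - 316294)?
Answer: -17474593/44891490 ≈ -0.38926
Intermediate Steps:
n(p) = -32/105 - p*(243 + p)/5 (n(p) = -(p/(1/(p + 243)) + 256/((14*12)))/5 = -(p/(1/(243 + p)) + 256/168)/5 = -(p*(243 + p) + 256*(1/168))/5 = -(p*(243 + p) + 32/21)/5 = -(32/21 + p*(243 + p))/5 = -32/105 - p*(243 + p)/5)
(210809 + n(-608))/(-111244 - 316294) = (210809 + (-32/105 - ⅕*(-608)*(243 - 608)))/(-111244 - 316294) = (210809 + (-32/105 - ⅕*(-608)*(-365)))/(-427538) = (210809 + (-32/105 - 44384))*(-1/427538) = (210809 - 4660352/105)*(-1/427538) = (17474593/105)*(-1/427538) = -17474593/44891490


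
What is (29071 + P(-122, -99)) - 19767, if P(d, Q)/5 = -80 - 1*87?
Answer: 8469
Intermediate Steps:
P(d, Q) = -835 (P(d, Q) = 5*(-80 - 1*87) = 5*(-80 - 87) = 5*(-167) = -835)
(29071 + P(-122, -99)) - 19767 = (29071 - 835) - 19767 = 28236 - 19767 = 8469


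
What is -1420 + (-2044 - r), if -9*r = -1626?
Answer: -10934/3 ≈ -3644.7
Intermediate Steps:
r = 542/3 (r = -⅑*(-1626) = 542/3 ≈ 180.67)
-1420 + (-2044 - r) = -1420 + (-2044 - 1*542/3) = -1420 + (-2044 - 542/3) = -1420 - 6674/3 = -10934/3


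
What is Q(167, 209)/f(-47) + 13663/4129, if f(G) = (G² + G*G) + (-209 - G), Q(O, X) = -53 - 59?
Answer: 515065/156902 ≈ 3.2827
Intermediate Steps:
Q(O, X) = -112
f(G) = -209 - G + 2*G² (f(G) = (G² + G²) + (-209 - G) = 2*G² + (-209 - G) = -209 - G + 2*G²)
Q(167, 209)/f(-47) + 13663/4129 = -112/(-209 - 1*(-47) + 2*(-47)²) + 13663/4129 = -112/(-209 + 47 + 2*2209) + 13663*(1/4129) = -112/(-209 + 47 + 4418) + 13663/4129 = -112/4256 + 13663/4129 = -112*1/4256 + 13663/4129 = -1/38 + 13663/4129 = 515065/156902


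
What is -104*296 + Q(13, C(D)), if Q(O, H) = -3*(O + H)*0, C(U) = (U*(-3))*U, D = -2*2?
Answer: -30784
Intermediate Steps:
D = -4
C(U) = -3*U**2 (C(U) = (-3*U)*U = -3*U**2)
Q(O, H) = 0 (Q(O, H) = -3*(H + O)*0 = (-3*H - 3*O)*0 = 0)
-104*296 + Q(13, C(D)) = -104*296 + 0 = -30784 + 0 = -30784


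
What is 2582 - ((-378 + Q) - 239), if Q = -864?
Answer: 4063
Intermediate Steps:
2582 - ((-378 + Q) - 239) = 2582 - ((-378 - 864) - 239) = 2582 - (-1242 - 239) = 2582 - 1*(-1481) = 2582 + 1481 = 4063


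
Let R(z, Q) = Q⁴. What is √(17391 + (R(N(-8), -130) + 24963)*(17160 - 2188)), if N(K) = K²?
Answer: √4276526683427 ≈ 2.0680e+6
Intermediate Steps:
√(17391 + (R(N(-8), -130) + 24963)*(17160 - 2188)) = √(17391 + ((-130)⁴ + 24963)*(17160 - 2188)) = √(17391 + (285610000 + 24963)*14972) = √(17391 + 285634963*14972) = √(17391 + 4276526666036) = √4276526683427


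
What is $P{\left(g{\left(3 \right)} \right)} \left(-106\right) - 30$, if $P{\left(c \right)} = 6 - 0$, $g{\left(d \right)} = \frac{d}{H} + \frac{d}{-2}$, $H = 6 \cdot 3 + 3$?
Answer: $-666$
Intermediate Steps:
$H = 21$ ($H = 18 + 3 = 21$)
$g{\left(d \right)} = - \frac{19 d}{42}$ ($g{\left(d \right)} = \frac{d}{21} + \frac{d}{-2} = d \frac{1}{21} + d \left(- \frac{1}{2}\right) = \frac{d}{21} - \frac{d}{2} = - \frac{19 d}{42}$)
$P{\left(c \right)} = 6$ ($P{\left(c \right)} = 6 + 0 = 6$)
$P{\left(g{\left(3 \right)} \right)} \left(-106\right) - 30 = 6 \left(-106\right) - 30 = -636 - 30 = -666$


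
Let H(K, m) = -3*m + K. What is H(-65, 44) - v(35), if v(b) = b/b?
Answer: -198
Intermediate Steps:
H(K, m) = K - 3*m
v(b) = 1
H(-65, 44) - v(35) = (-65 - 3*44) - 1*1 = (-65 - 132) - 1 = -197 - 1 = -198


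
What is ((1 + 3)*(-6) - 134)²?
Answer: 24964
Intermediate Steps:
((1 + 3)*(-6) - 134)² = (4*(-6) - 134)² = (-24 - 134)² = (-158)² = 24964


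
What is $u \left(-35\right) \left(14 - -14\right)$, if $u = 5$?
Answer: $-4900$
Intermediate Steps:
$u \left(-35\right) \left(14 - -14\right) = 5 \left(-35\right) \left(14 - -14\right) = - 175 \left(14 + 14\right) = \left(-175\right) 28 = -4900$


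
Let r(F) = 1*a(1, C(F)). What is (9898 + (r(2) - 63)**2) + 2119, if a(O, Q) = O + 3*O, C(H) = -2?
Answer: 15498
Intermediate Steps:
a(O, Q) = 4*O
r(F) = 4 (r(F) = 1*(4*1) = 1*4 = 4)
(9898 + (r(2) - 63)**2) + 2119 = (9898 + (4 - 63)**2) + 2119 = (9898 + (-59)**2) + 2119 = (9898 + 3481) + 2119 = 13379 + 2119 = 15498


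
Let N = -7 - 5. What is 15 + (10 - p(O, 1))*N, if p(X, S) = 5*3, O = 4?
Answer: 75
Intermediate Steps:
p(X, S) = 15
N = -12
15 + (10 - p(O, 1))*N = 15 + (10 - 1*15)*(-12) = 15 + (10 - 15)*(-12) = 15 - 5*(-12) = 15 + 60 = 75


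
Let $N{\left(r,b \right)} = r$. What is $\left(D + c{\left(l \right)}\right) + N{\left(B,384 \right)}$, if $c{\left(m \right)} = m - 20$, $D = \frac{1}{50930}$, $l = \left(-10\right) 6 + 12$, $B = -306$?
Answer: $- \frac{19047819}{50930} \approx -374.0$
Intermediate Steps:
$l = -48$ ($l = -60 + 12 = -48$)
$D = \frac{1}{50930} \approx 1.9635 \cdot 10^{-5}$
$c{\left(m \right)} = -20 + m$ ($c{\left(m \right)} = m - 20 = -20 + m$)
$\left(D + c{\left(l \right)}\right) + N{\left(B,384 \right)} = \left(\frac{1}{50930} - 68\right) - 306 = - \frac{3463239}{50930} - 306 = - \frac{19047819}{50930}$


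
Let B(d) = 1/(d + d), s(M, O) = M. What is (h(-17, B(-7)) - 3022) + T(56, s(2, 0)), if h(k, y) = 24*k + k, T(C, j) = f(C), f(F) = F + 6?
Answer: -3385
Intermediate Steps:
f(F) = 6 + F
T(C, j) = 6 + C
B(d) = 1/(2*d)
h(k, y) = 25*k
(h(-17, B(-7)) - 3022) + T(56, s(2, 0)) = (25*(-17) - 3022) + (6 + 56) = (-425 - 3022) + 62 = -3447 + 62 = -3385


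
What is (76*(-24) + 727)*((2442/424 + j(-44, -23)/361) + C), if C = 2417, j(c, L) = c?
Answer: -203393998809/76532 ≈ -2.6576e+6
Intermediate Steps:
(76*(-24) + 727)*((2442/424 + j(-44, -23)/361) + C) = (76*(-24) + 727)*((2442/424 - 44/361) + 2417) = (-1824 + 727)*((2442*(1/424) - 44*1/361) + 2417) = -1097*((1221/212 - 44/361) + 2417) = -1097*(431453/76532 + 2417) = -1097*185409297/76532 = -203393998809/76532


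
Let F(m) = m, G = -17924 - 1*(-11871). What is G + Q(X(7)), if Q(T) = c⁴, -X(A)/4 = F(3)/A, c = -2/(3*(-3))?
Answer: -39713717/6561 ≈ -6053.0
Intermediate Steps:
c = 2/9 (c = -2/(-9) = -2*(-⅑) = 2/9 ≈ 0.22222)
G = -6053 (G = -17924 + 11871 = -6053)
X(A) = -12/A
Q(T) = 16/6561 (Q(T) = (2/9)⁴ = 16/6561)
G + Q(X(7)) = -6053 + 16/6561 = -39713717/6561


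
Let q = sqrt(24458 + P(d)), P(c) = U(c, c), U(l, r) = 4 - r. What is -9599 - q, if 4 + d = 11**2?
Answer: -9599 - 3*sqrt(2705) ≈ -9755.0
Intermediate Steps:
d = 117 (d = -4 + 11**2 = -4 + 121 = 117)
P(c) = 4 - c
q = 3*sqrt(2705) (q = sqrt(24458 + (4 - 1*117)) = sqrt(24458 + (4 - 117)) = sqrt(24458 - 113) = sqrt(24345) = 3*sqrt(2705) ≈ 156.03)
-9599 - q = -9599 - 3*sqrt(2705)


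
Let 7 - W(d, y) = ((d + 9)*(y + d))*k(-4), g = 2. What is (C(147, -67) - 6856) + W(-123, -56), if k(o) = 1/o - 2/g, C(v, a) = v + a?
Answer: 37477/2 ≈ 18739.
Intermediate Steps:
C(v, a) = a + v
k(o) = -1 + 1/o (k(o) = 1/o - 2/2 = 1/o - 2*½ = 1/o - 1 = -1 + 1/o)
W(d, y) = 7 + 5*(9 + d)*(d + y)/4 (W(d, y) = 7 - (d + 9)*(y + d)*(1 - 1*(-4))/(-4) = 7 - (9 + d)*(d + y)*(-(1 + 4)/4) = 7 - (9 + d)*(d + y)*(-¼*5) = 7 - (9 + d)*(d + y)*(-5)/4 = 7 - (-5)*(9 + d)*(d + y)/4 = 7 + 5*(9 + d)*(d + y)/4)
(C(147, -67) - 6856) + W(-123, -56) = ((-67 + 147) - 6856) + (7 + (5/4)*(-123)² + (45/4)*(-123) + (45/4)*(-56) + (5/4)*(-123)*(-56)) = (80 - 6856) + (7 + (5/4)*15129 - 5535/4 - 630 + 8610) = -6776 + (7 + 75645/4 - 5535/4 - 630 + 8610) = -6776 + 51029/2 = 37477/2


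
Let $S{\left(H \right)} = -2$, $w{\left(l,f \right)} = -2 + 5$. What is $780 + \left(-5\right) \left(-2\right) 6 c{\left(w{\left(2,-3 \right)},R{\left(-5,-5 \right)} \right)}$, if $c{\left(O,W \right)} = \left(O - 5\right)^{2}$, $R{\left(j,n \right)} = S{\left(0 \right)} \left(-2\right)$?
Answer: $1020$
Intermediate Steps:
$w{\left(l,f \right)} = 3$
$R{\left(j,n \right)} = 4$ ($R{\left(j,n \right)} = \left(-2\right) \left(-2\right) = 4$)
$c{\left(O,W \right)} = \left(-5 + O\right)^{2}$
$780 + \left(-5\right) \left(-2\right) 6 c{\left(w{\left(2,-3 \right)},R{\left(-5,-5 \right)} \right)} = 780 + \left(-5\right) \left(-2\right) 6 \left(-5 + 3\right)^{2} = 780 + 10 \cdot 6 \left(-2\right)^{2} = 780 + 60 \cdot 4 = 780 + 240 = 1020$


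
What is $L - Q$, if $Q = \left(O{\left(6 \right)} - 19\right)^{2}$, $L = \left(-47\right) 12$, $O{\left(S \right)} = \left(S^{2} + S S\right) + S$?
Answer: $-4045$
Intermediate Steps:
$O{\left(S \right)} = S + 2 S^{2}$ ($O{\left(S \right)} = \left(S^{2} + S^{2}\right) + S = 2 S^{2} + S = S + 2 S^{2}$)
$L = -564$
$Q = 3481$ ($Q = \left(6 \left(1 + 2 \cdot 6\right) - 19\right)^{2} = \left(6 \left(1 + 12\right) - 19\right)^{2} = \left(6 \cdot 13 - 19\right)^{2} = \left(78 - 19\right)^{2} = 59^{2} = 3481$)
$L - Q = -564 - 3481 = -4045$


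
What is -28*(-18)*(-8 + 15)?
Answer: 3528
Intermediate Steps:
-28*(-18)*(-8 + 15) = -(-504)*7 = -1*(-3528) = 3528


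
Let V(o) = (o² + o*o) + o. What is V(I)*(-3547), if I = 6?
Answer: -276666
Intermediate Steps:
V(o) = o + 2*o² (V(o) = (o² + o²) + o = 2*o² + o = o + 2*o²)
V(I)*(-3547) = (6*(1 + 2*6))*(-3547) = (6*(1 + 12))*(-3547) = (6*13)*(-3547) = 78*(-3547) = -276666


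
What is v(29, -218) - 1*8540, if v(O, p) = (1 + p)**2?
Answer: 38549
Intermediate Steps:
v(29, -218) - 1*8540 = (1 - 218)**2 - 1*8540 = (-217)**2 - 8540 = 47089 - 8540 = 38549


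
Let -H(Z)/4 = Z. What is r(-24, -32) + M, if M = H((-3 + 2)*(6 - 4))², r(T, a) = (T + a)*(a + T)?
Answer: 3200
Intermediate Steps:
H(Z) = -4*Z
r(T, a) = (T + a)² (r(T, a) = (T + a)*(T + a) = (T + a)²)
M = 64 (M = (-4*(-3 + 2)*(6 - 4))² = (-(-4)*2)² = (-4*(-2))² = 8² = 64)
r(-24, -32) + M = (-24 - 32)² + 64 = (-56)² + 64 = 3136 + 64 = 3200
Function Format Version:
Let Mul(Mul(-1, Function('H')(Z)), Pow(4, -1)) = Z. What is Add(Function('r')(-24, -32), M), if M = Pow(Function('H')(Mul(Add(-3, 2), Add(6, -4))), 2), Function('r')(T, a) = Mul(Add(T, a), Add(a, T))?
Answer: 3200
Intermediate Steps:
Function('H')(Z) = Mul(-4, Z)
Function('r')(T, a) = Pow(Add(T, a), 2) (Function('r')(T, a) = Mul(Add(T, a), Add(T, a)) = Pow(Add(T, a), 2))
M = 64 (M = Pow(Mul(-4, Mul(Add(-3, 2), Add(6, -4))), 2) = Pow(Mul(-4, Mul(-1, 2)), 2) = Pow(Mul(-4, -2), 2) = Pow(8, 2) = 64)
Add(Function('r')(-24, -32), M) = Add(Pow(Add(-24, -32), 2), 64) = Add(Pow(-56, 2), 64) = Add(3136, 64) = 3200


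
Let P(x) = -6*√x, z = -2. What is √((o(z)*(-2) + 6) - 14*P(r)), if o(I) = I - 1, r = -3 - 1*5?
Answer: 2*√(3 + 42*I*√2) ≈ 11.178 + 10.628*I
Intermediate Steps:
r = -8 (r = -3 - 5 = -8)
o(I) = -1 + I
√((o(z)*(-2) + 6) - 14*P(r)) = √(((-1 - 2)*(-2) + 6) - (-84)*√(-8)) = √((-3*(-2) + 6) - (-84)*2*I*√2) = √((6 + 6) - (-168)*I*√2) = √(12 + 168*I*√2)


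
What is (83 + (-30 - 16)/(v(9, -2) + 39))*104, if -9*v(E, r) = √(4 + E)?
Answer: 876460/103 - 36*√13/103 ≈ 8508.1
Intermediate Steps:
v(E, r) = -√(4 + E)/9
(83 + (-30 - 16)/(v(9, -2) + 39))*104 = (83 + (-30 - 16)/(-√(4 + 9)/9 + 39))*104 = (83 - 46/(-√13/9 + 39))*104 = (83 - 46/(39 - √13/9))*104 = 8632 - 4784/(39 - √13/9)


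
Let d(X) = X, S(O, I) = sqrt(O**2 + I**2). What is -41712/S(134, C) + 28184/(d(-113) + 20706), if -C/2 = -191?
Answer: 28184/20593 - 10428*sqrt(40970)/20485 ≈ -101.67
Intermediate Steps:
C = 382 (C = -2*(-191) = 382)
S(O, I) = sqrt(I**2 + O**2)
-41712/S(134, C) + 28184/(d(-113) + 20706) = -41712/sqrt(382**2 + 134**2) + 28184/(-113 + 20706) = -41712/sqrt(145924 + 17956) + 28184/20593 = -41712*sqrt(40970)/81940 + 28184*(1/20593) = -41712*sqrt(40970)/81940 + 28184/20593 = -10428*sqrt(40970)/20485 + 28184/20593 = 28184/20593 - 10428*sqrt(40970)/20485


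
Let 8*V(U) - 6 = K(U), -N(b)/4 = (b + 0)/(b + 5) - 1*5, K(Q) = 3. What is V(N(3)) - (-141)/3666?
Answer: 121/104 ≈ 1.1635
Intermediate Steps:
N(b) = 20 - 4*b/(5 + b) (N(b) = -4*((b + 0)/(b + 5) - 1*5) = -4*(b/(5 + b) - 5) = -4*(-5 + b/(5 + b)) = 20 - 4*b/(5 + b))
V(U) = 9/8 (V(U) = ¾ + (⅛)*3 = ¾ + 3/8 = 9/8)
V(N(3)) - (-141)/3666 = 9/8 - (-141)/3666 = 9/8 - 1*(-1/26) = 9/8 + 1/26 = 121/104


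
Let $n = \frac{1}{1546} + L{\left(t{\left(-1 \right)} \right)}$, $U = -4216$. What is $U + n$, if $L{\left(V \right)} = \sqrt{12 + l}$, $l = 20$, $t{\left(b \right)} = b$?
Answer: $- \frac{6517935}{1546} + 4 \sqrt{2} \approx -4210.3$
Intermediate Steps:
$L{\left(V \right)} = 4 \sqrt{2}$ ($L{\left(V \right)} = \sqrt{12 + 20} = \sqrt{32} = 4 \sqrt{2}$)
$n = \frac{1}{1546} + 4 \sqrt{2} \approx 5.6575$
$U + n = -4216 + \left(\frac{1}{1546} + 4 \sqrt{2}\right) = - \frac{6517935}{1546} + 4 \sqrt{2}$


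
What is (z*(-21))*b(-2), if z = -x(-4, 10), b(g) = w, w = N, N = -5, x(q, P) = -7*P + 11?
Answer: 6195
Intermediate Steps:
x(q, P) = 11 - 7*P
w = -5
b(g) = -5
z = 59 (z = -(11 - 7*10) = -(11 - 70) = -1*(-59) = 59)
(z*(-21))*b(-2) = (59*(-21))*(-5) = -1239*(-5) = 6195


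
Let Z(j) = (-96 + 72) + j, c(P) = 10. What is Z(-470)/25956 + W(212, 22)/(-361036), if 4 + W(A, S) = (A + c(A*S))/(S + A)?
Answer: -579385901/30455913852 ≈ -0.019024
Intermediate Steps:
W(A, S) = -4 + (10 + A)/(A + S) (W(A, S) = -4 + (A + 10)/(S + A) = -4 + (10 + A)/(A + S))
Z(j) = -24 + j
Z(-470)/25956 + W(212, 22)/(-361036) = (-24 - 470)/25956 + ((10 - 4*22 - 3*212)/(212 + 22))/(-361036) = -494*1/25956 + ((10 - 88 - 636)/234)*(-1/361036) = -247/12978 + ((1/234)*(-714))*(-1/361036) = -247/12978 - 119/39*(-1/361036) = -247/12978 + 119/14080404 = -579385901/30455913852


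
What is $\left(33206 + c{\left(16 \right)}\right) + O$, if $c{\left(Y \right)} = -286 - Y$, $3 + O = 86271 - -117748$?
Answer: $236920$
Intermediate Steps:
$O = 204016$ ($O = -3 + \left(86271 - -117748\right) = -3 + \left(86271 + 117748\right) = -3 + 204019 = 204016$)
$\left(33206 + c{\left(16 \right)}\right) + O = \left(33206 - 302\right) + 204016 = 32904 + 204016 = 236920$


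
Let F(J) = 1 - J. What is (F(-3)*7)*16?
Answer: 448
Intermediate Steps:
(F(-3)*7)*16 = ((1 - 1*(-3))*7)*16 = ((1 + 3)*7)*16 = (4*7)*16 = 28*16 = 448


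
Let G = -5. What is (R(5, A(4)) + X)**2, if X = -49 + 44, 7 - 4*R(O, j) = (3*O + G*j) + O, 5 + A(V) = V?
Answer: 361/4 ≈ 90.250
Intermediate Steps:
A(V) = -5 + V
R(O, j) = 7/4 - O + 5*j/4 (R(O, j) = 7/4 - ((3*O - 5*j) + O)/4 = 7/4 - ((-5*j + 3*O) + O)/4 = 7/4 - (-5*j + 4*O)/4 = 7/4 + (-O + 5*j/4) = 7/4 - O + 5*j/4)
X = -5
(R(5, A(4)) + X)**2 = ((7/4 - 1*5 + 5*(-5 + 4)/4) - 5)**2 = ((7/4 - 5 + (5/4)*(-1)) - 5)**2 = ((7/4 - 5 - 5/4) - 5)**2 = (-9/2 - 5)**2 = (-19/2)**2 = 361/4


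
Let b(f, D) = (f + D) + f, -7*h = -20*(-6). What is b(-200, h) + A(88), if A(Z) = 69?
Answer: -2437/7 ≈ -348.14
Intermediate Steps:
h = -120/7 (h = -(-20)*(-6)/7 = -⅐*120 = -120/7 ≈ -17.143)
b(f, D) = D + 2*f (b(f, D) = (D + f) + f = D + 2*f)
b(-200, h) + A(88) = (-120/7 + 2*(-200)) + 69 = (-120/7 - 400) + 69 = -2920/7 + 69 = -2437/7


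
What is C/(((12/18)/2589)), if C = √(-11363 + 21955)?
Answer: 15534*√662 ≈ 3.9968e+5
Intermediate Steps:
C = 4*√662 (C = √10592 = 4*√662 ≈ 102.92)
C/(((12/18)/2589)) = (4*√662)/(((12/18)/2589)) = (4*√662)/(((12*(1/18))/2589)) = (4*√662)/(((1/2589)*(⅔))) = (4*√662)/(2/7767) = (4*√662)*(7767/2) = 15534*√662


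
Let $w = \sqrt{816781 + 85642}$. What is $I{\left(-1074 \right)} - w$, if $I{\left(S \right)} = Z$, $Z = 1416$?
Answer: $1416 - \sqrt{902423} \approx 466.04$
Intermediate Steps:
$I{\left(S \right)} = 1416$
$w = \sqrt{902423} \approx 949.96$
$I{\left(-1074 \right)} - w = 1416 - \sqrt{902423}$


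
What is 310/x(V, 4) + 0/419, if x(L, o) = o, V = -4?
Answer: 155/2 ≈ 77.500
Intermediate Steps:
310/x(V, 4) + 0/419 = 310/4 + 0/419 = 310*(¼) + 0*(1/419) = 155/2 + 0 = 155/2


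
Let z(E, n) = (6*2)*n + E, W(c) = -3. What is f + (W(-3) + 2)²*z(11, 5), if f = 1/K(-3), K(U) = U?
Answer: 212/3 ≈ 70.667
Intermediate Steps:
z(E, n) = E + 12*n (z(E, n) = 12*n + E = E + 12*n)
f = -⅓ (f = 1/(-3) = -⅓ ≈ -0.33333)
f + (W(-3) + 2)²*z(11, 5) = -⅓ + (-3 + 2)²*(11 + 12*5) = -⅓ + (-1)²*(11 + 60) = -⅓ + 1*71 = -⅓ + 71 = 212/3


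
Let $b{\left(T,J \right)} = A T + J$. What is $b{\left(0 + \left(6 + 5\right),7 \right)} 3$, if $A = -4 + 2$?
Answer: $-45$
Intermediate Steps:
$A = -2$
$b{\left(T,J \right)} = J - 2 T$ ($b{\left(T,J \right)} = - 2 T + J = J - 2 T$)
$b{\left(0 + \left(6 + 5\right),7 \right)} 3 = \left(7 - 2 \left(0 + \left(6 + 5\right)\right)\right) 3 = \left(7 - 2 \left(0 + 11\right)\right) 3 = \left(7 - 22\right) 3 = \left(-15\right) 3 = -45$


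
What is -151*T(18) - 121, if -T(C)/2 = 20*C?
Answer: 108599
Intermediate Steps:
T(C) = -40*C
-151*T(18) - 121 = -(-6040)*18 - 121 = -151*(-720) - 121 = 108720 - 121 = 108599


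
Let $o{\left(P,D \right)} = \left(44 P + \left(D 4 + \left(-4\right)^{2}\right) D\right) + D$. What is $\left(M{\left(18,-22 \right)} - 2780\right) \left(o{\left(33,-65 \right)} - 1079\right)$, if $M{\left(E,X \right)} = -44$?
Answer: $-45658432$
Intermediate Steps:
$o{\left(P,D \right)} = D + 44 P + D \left(16 + 4 D\right)$ ($o{\left(P,D \right)} = \left(44 P + \left(4 D + 16\right) D\right) + D = \left(44 P + \left(16 + 4 D\right) D\right) + D = \left(44 P + D \left(16 + 4 D\right)\right) + D = D + 44 P + D \left(16 + 4 D\right)$)
$\left(M{\left(18,-22 \right)} - 2780\right) \left(o{\left(33,-65 \right)} - 1079\right) = \left(-44 - 2780\right) \left(\left(4 \left(-65\right)^{2} + 17 \left(-65\right) + 44 \cdot 33\right) - 1079\right) = - 2824 \left(\left(4 \cdot 4225 - 1105 + 1452\right) - 1079\right) = - 2824 \left(\left(16900 - 1105 + 1452\right) - 1079\right) = - 2824 \left(17247 - 1079\right) = \left(-2824\right) 16168 = -45658432$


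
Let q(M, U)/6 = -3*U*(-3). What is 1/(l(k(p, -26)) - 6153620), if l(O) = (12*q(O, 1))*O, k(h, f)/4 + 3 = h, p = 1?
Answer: -1/6158804 ≈ -1.6237e-7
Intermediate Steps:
q(M, U) = 54*U (q(M, U) = 6*(-3*U*(-3)) = 6*(9*U) = 54*U)
k(h, f) = -12 + 4*h
l(O) = 648*O (l(O) = (12*(54*1))*O = (12*54)*O = 648*O)
1/(l(k(p, -26)) - 6153620) = 1/(648*(-12 + 4*1) - 6153620) = 1/(648*(-12 + 4) - 6153620) = 1/(648*(-8) - 6153620) = 1/(-5184 - 6153620) = 1/(-6158804) = -1/6158804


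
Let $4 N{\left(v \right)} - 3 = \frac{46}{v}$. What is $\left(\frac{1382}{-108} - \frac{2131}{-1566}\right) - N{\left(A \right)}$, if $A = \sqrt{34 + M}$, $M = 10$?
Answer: $- \frac{38165}{3132} - \frac{23 \sqrt{11}}{44} \approx -13.919$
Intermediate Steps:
$A = 2 \sqrt{11}$ ($A = \sqrt{34 + 10} = \sqrt{44} = 2 \sqrt{11} \approx 6.6332$)
$N{\left(v \right)} = \frac{3}{4} + \frac{23}{2 v}$ ($N{\left(v \right)} = \frac{3}{4} + \frac{46 \frac{1}{v}}{4} = \frac{3}{4} + \frac{23}{2 v}$)
$\left(\frac{1382}{-108} - \frac{2131}{-1566}\right) - N{\left(A \right)} = \left(\frac{1382}{-108} - \frac{2131}{-1566}\right) - \frac{46 + 3 \cdot 2 \sqrt{11}}{4 \cdot 2 \sqrt{11}} = \left(1382 \left(- \frac{1}{108}\right) - - \frac{2131}{1566}\right) - \frac{\frac{\sqrt{11}}{22} \left(46 + 6 \sqrt{11}\right)}{4} = \left(- \frac{691}{54} + \frac{2131}{1566}\right) - \frac{\sqrt{11} \left(46 + 6 \sqrt{11}\right)}{88} = - \frac{8954}{783} - \frac{\sqrt{11} \left(46 + 6 \sqrt{11}\right)}{88}$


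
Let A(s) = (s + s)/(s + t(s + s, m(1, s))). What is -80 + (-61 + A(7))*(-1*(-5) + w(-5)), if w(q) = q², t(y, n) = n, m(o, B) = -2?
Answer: -1826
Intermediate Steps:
A(s) = 2*s/(-2 + s) (A(s) = (s + s)/(s - 2) = (2*s)/(-2 + s) = 2*s/(-2 + s))
-80 + (-61 + A(7))*(-1*(-5) + w(-5)) = -80 + (-61 + 2*7/(-2 + 7))*(-1*(-5) + (-5)²) = -80 + (-61 + 2*7/5)*(5 + 25) = -80 + (-61 + 2*7*(⅕))*30 = -80 + (-61 + 14/5)*30 = -80 - 291/5*30 = -80 - 1746 = -1826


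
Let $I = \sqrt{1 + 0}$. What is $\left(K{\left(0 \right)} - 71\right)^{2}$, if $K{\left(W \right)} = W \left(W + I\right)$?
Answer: $5041$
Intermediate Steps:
$I = 1$ ($I = \sqrt{1} = 1$)
$K{\left(W \right)} = W \left(1 + W\right)$ ($K{\left(W \right)} = W \left(W + 1\right) = W \left(1 + W\right)$)
$\left(K{\left(0 \right)} - 71\right)^{2} = \left(0 \left(1 + 0\right) - 71\right)^{2} = \left(0 \cdot 1 - 71\right)^{2} = \left(0 - 71\right)^{2} = \left(-71\right)^{2} = 5041$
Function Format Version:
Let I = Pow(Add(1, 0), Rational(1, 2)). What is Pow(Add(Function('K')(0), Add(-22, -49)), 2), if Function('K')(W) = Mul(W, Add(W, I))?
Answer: 5041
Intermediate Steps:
I = 1 (I = Pow(1, Rational(1, 2)) = 1)
Function('K')(W) = Mul(W, Add(1, W)) (Function('K')(W) = Mul(W, Add(W, 1)) = Mul(W, Add(1, W)))
Pow(Add(Function('K')(0), Add(-22, -49)), 2) = Pow(Add(Mul(0, Add(1, 0)), Add(-22, -49)), 2) = Pow(Add(Mul(0, 1), -71), 2) = Pow(Add(0, -71), 2) = Pow(-71, 2) = 5041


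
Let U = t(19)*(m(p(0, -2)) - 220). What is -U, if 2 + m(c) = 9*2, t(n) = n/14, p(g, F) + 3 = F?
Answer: 1938/7 ≈ 276.86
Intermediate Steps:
p(g, F) = -3 + F
t(n) = n/14 (t(n) = n*(1/14) = n/14)
m(c) = 16 (m(c) = -2 + 9*2 = -2 + 18 = 16)
U = -1938/7 (U = ((1/14)*19)*(16 - 220) = (19/14)*(-204) = -1938/7 ≈ -276.86)
-U = -1*(-1938/7) = 1938/7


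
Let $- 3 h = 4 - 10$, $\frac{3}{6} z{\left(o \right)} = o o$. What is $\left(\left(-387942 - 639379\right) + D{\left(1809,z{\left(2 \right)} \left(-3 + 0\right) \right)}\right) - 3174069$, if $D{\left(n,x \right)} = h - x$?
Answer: $-4201364$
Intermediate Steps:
$z{\left(o \right)} = 2 o^{2}$ ($z{\left(o \right)} = 2 o o = 2 o^{2}$)
$h = 2$ ($h = - \frac{4 - 10}{3} = \left(- \frac{1}{3}\right) \left(-6\right) = 2$)
$D{\left(n,x \right)} = 2 - x$
$\left(\left(-387942 - 639379\right) + D{\left(1809,z{\left(2 \right)} \left(-3 + 0\right) \right)}\right) - 3174069 = \left(\left(-387942 - 639379\right) - \left(-2 + 2 \cdot 2^{2} \left(-3 + 0\right)\right)\right) - 3174069 = \left(-1027321 - \left(-2 + 2 \cdot 4 \left(-3\right)\right)\right) - 3174069 = \left(-1027321 - \left(-2 + 8 \left(-3\right)\right)\right) - 3174069 = \left(-1027321 + \left(2 - -24\right)\right) - 3174069 = \left(-1027321 + \left(2 + 24\right)\right) - 3174069 = \left(-1027321 + 26\right) - 3174069 = -1027295 - 3174069 = -4201364$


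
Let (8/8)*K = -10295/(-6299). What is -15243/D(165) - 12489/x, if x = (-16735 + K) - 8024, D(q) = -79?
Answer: 2383309513647/12319785034 ≈ 193.45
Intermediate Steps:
K = 10295/6299 (K = -10295/(-6299) = -10295*(-1/6299) = 10295/6299 ≈ 1.6344)
x = -155946646/6299 (x = (-16735 + 10295/6299) - 8024 = -105403470/6299 - 8024 = -155946646/6299 ≈ -24757.)
-15243/D(165) - 12489/x = -15243/(-79) - 12489/(-155946646/6299) = -15243*(-1/79) - 12489*(-6299/155946646) = 15243/79 + 78668211/155946646 = 2383309513647/12319785034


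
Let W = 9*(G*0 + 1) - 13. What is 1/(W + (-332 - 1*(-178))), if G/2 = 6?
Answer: -1/158 ≈ -0.0063291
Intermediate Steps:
G = 12 (G = 2*6 = 12)
W = -4 (W = 9*(12*0 + 1) - 13 = 9*(0 + 1) - 13 = 9*1 - 13 = 9 - 13 = -4)
1/(W + (-332 - 1*(-178))) = 1/(-4 + (-332 - 1*(-178))) = 1/(-4 + (-332 + 178)) = 1/(-4 - 154) = 1/(-158) = -1/158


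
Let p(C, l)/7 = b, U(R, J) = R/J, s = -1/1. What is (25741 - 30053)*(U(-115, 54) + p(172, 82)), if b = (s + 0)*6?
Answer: 5137748/27 ≈ 1.9029e+5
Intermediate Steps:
s = -1 (s = -1*1 = -1)
b = -6 (b = (-1 + 0)*6 = -1*6 = -6)
p(C, l) = -42 (p(C, l) = 7*(-6) = -42)
(25741 - 30053)*(U(-115, 54) + p(172, 82)) = (25741 - 30053)*(-115/54 - 42) = -4312*(-115*1/54 - 42) = -4312*(-115/54 - 42) = -4312*(-2383/54) = 5137748/27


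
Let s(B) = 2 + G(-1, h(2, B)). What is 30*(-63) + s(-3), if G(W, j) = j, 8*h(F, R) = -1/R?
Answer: -45311/24 ≈ -1888.0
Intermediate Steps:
h(F, R) = -1/(8*R) (h(F, R) = (-1/R)/8 = -1/(8*R))
s(B) = 2 - 1/(8*B)
30*(-63) + s(-3) = 30*(-63) + (2 - 1/8/(-3)) = -1890 + (2 - 1/8*(-1/3)) = -1890 + (2 + 1/24) = -1890 + 49/24 = -45311/24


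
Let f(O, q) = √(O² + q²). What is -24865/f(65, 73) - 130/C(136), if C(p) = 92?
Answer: -65/46 - 24865*√9554/9554 ≈ -255.80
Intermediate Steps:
-24865/f(65, 73) - 130/C(136) = -24865/√(65² + 73²) - 130/92 = -24865/√(4225 + 5329) - 130*1/92 = -24865*√9554/9554 - 65/46 = -65/46 - 24865*√9554/9554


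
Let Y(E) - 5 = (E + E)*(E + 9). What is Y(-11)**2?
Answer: 2401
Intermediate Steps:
Y(E) = 5 + 2*E*(9 + E) (Y(E) = 5 + (E + E)*(E + 9) = 5 + (2*E)*(9 + E) = 5 + 2*E*(9 + E))
Y(-11)**2 = (5 + 2*(-11)**2 + 18*(-11))**2 = (5 + 2*121 - 198)**2 = (5 + 242 - 198)**2 = 49**2 = 2401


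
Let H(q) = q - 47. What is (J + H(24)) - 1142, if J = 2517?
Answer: 1352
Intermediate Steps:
H(q) = -47 + q
(J + H(24)) - 1142 = (2517 + (-47 + 24)) - 1142 = (2517 - 23) - 1142 = 2494 - 1142 = 1352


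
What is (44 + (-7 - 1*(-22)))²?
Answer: 3481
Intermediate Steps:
(44 + (-7 - 1*(-22)))² = (44 + (-7 + 22))² = (44 + 15)² = 59² = 3481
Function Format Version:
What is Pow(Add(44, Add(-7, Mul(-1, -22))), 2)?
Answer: 3481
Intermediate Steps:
Pow(Add(44, Add(-7, Mul(-1, -22))), 2) = Pow(Add(44, Add(-7, 22)), 2) = Pow(Add(44, 15), 2) = Pow(59, 2) = 3481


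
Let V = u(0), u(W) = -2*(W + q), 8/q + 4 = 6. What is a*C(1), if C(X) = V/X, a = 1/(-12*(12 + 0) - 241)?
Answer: 8/385 ≈ 0.020779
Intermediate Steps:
q = 4 (q = 8/(-4 + 6) = 8/2 = 8*(1/2) = 4)
u(W) = -8 - 2*W (u(W) = -2*(W + 4) = -2*(4 + W) = -8 - 2*W)
a = -1/385 (a = 1/(-12*12 - 241) = 1/(-144 - 241) = 1/(-385) = -1/385 ≈ -0.0025974)
V = -8 (V = -8 - 2*0 = -8 + 0 = -8)
C(X) = -8/X
a*C(1) = -(-8)/(385*1) = -(-8)/385 = -1/385*(-8) = 8/385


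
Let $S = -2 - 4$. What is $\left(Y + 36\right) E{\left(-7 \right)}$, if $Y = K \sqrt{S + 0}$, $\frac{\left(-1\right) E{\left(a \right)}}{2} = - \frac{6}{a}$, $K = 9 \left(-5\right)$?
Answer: $- \frac{432}{7} + \frac{540 i \sqrt{6}}{7} \approx -61.714 + 188.96 i$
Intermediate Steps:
$S = -6$
$K = -45$
$E{\left(a \right)} = \frac{12}{a}$ ($E{\left(a \right)} = - 2 \left(- \frac{6}{a}\right) = \frac{12}{a}$)
$Y = - 45 i \sqrt{6}$ ($Y = - 45 \sqrt{-6 + 0} = - 45 \sqrt{-6} = - 45 i \sqrt{6} \approx - 110.23 i$)
$\left(Y + 36\right) E{\left(-7 \right)} = \left(- 45 i \sqrt{6} + 36\right) \frac{12}{-7} = \left(36 - 45 i \sqrt{6}\right) 12 \left(- \frac{1}{7}\right) = \left(36 - 45 i \sqrt{6}\right) \left(- \frac{12}{7}\right) = - \frac{432}{7} + \frac{540 i \sqrt{6}}{7}$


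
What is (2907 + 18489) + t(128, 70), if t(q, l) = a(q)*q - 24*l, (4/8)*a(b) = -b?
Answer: -13052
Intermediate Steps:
a(b) = -2*b (a(b) = 2*(-b) = -2*b)
t(q, l) = -24*l - 2*q**2 (t(q, l) = (-2*q)*q - 24*l = -2*q**2 - 24*l = -24*l - 2*q**2)
(2907 + 18489) + t(128, 70) = (2907 + 18489) + (-24*70 - 2*128**2) = 21396 + (-1680 - 2*16384) = 21396 + (-1680 - 32768) = 21396 - 34448 = -13052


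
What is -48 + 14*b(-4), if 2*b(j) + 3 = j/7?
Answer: -73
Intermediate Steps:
b(j) = -3/2 + j/14 (b(j) = -3/2 + (j/7)/2 = -3/2 + j/14)
-48 + 14*b(-4) = -48 + 14*(-3/2 + (1/14)*(-4)) = -48 + 14*(-3/2 - 2/7) = -48 + 14*(-25/14) = -48 - 25 = -73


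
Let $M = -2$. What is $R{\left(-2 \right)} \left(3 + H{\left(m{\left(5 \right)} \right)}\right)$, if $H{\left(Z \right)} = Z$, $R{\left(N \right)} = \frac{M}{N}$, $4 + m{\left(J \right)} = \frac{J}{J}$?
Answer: $0$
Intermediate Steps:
$m{\left(J \right)} = -3$ ($m{\left(J \right)} = -4 + \frac{J}{J} = -4 + 1 = -3$)
$R{\left(N \right)} = - \frac{2}{N}$
$R{\left(-2 \right)} \left(3 + H{\left(m{\left(5 \right)} \right)}\right) = - \frac{2}{-2} \left(3 - 3\right) = \left(-2\right) \left(- \frac{1}{2}\right) 0 = 1 \cdot 0 = 0$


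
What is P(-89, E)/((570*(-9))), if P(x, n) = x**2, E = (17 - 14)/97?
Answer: -7921/5130 ≈ -1.5441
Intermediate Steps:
E = 3/97 (E = 3*(1/97) = 3/97 ≈ 0.030928)
P(-89, E)/((570*(-9))) = (-89)**2/((570*(-9))) = 7921/(-5130) = 7921*(-1/5130) = -7921/5130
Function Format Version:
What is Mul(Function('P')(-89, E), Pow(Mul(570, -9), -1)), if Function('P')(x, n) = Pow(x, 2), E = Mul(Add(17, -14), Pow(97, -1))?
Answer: Rational(-7921, 5130) ≈ -1.5441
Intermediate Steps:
E = Rational(3, 97) (E = Mul(3, Rational(1, 97)) = Rational(3, 97) ≈ 0.030928)
Mul(Function('P')(-89, E), Pow(Mul(570, -9), -1)) = Mul(Pow(-89, 2), Pow(Mul(570, -9), -1)) = Mul(7921, Pow(-5130, -1)) = Mul(7921, Rational(-1, 5130)) = Rational(-7921, 5130)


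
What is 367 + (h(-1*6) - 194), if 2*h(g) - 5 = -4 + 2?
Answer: 349/2 ≈ 174.50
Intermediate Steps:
h(g) = 3/2 (h(g) = 5/2 + (-4 + 2)/2 = 5/2 + (1/2)*(-2) = 5/2 - 1 = 3/2)
367 + (h(-1*6) - 194) = 367 + (3/2 - 194) = 367 - 385/2 = 349/2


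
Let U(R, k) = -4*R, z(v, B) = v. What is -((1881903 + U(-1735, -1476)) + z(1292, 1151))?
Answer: -1890135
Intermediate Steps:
-((1881903 + U(-1735, -1476)) + z(1292, 1151)) = -((1881903 - 4*(-1735)) + 1292) = -((1881903 + 6940) + 1292) = -(1888843 + 1292) = -1*1890135 = -1890135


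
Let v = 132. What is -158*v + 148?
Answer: -20708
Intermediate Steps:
-158*v + 148 = -158*132 + 148 = -20856 + 148 = -20708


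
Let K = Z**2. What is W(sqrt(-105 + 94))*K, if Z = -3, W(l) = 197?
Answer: 1773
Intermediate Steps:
K = 9 (K = (-3)**2 = 9)
W(sqrt(-105 + 94))*K = 197*9 = 1773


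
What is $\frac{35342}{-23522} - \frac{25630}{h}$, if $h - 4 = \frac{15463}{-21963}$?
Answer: $- \frac{6621683572109}{851367029} \approx -7777.7$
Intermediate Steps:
$h = \frac{72389}{21963}$ ($h = 4 + \frac{15463}{-21963} = 4 + 15463 \left(- \frac{1}{21963}\right) = 4 - \frac{15463}{21963} = \frac{72389}{21963} \approx 3.296$)
$\frac{35342}{-23522} - \frac{25630}{h} = \frac{35342}{-23522} - \frac{25630}{\frac{72389}{21963}} = 35342 \left(- \frac{1}{23522}\right) - \frac{562911690}{72389} = - \frac{17671}{11761} - \frac{562911690}{72389} = - \frac{6621683572109}{851367029}$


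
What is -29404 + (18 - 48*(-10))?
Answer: -28906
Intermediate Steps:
-29404 + (18 - 48*(-10)) = -29404 + (18 + 480) = -29404 + 498 = -28906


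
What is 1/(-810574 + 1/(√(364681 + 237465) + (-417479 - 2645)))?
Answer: -143069207367754144/115968179693250489109833 + √602146/115968179693250489109833 ≈ -1.2337e-6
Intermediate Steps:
1/(-810574 + 1/(√(364681 + 237465) + (-417479 - 2645))) = 1/(-810574 + 1/(√602146 - 420124)) = 1/(-810574 + 1/(-420124 + √602146))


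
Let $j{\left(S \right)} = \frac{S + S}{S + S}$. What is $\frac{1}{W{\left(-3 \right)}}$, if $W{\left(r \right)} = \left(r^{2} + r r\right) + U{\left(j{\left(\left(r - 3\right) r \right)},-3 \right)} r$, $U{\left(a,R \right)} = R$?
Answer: $\frac{1}{27} \approx 0.037037$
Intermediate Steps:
$j{\left(S \right)} = 1$ ($j{\left(S \right)} = \frac{2 S}{2 S} = 2 S \frac{1}{2 S} = 1$)
$W{\left(r \right)} = - 3 r + 2 r^{2}$ ($W{\left(r \right)} = \left(r^{2} + r r\right) - 3 r = \left(r^{2} + r^{2}\right) - 3 r = 2 r^{2} - 3 r = - 3 r + 2 r^{2}$)
$\frac{1}{W{\left(-3 \right)}} = \frac{1}{\left(-3\right) \left(-3 + 2 \left(-3\right)\right)} = \frac{1}{\left(-3\right) \left(-3 - 6\right)} = \frac{1}{\left(-3\right) \left(-9\right)} = \frac{1}{27}$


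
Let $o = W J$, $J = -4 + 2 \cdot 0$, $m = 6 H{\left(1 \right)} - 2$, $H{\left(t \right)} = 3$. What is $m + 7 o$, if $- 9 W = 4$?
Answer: $\frac{256}{9} \approx 28.444$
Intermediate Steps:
$W = - \frac{4}{9}$ ($W = \left(- \frac{1}{9}\right) 4 = - \frac{4}{9} \approx -0.44444$)
$m = 16$ ($m = 6 \cdot 3 - 2 = 18 - 2 = 16$)
$J = -4$ ($J = -4 + 0 = -4$)
$o = \frac{16}{9}$ ($o = \left(- \frac{4}{9}\right) \left(-4\right) = \frac{16}{9} \approx 1.7778$)
$m + 7 o = 16 + 7 \cdot \frac{16}{9} = 16 + \frac{112}{9} = \frac{256}{9}$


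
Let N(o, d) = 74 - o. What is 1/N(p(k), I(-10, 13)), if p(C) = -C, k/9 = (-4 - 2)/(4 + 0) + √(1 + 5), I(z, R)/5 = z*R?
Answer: 242/12697 - 36*√6/12697 ≈ 0.012115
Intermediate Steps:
I(z, R) = 5*R*z (I(z, R) = 5*(z*R) = 5*(R*z) = 5*R*z)
k = -27/2 + 9*√6 (k = 9*((-4 - 2)/(4 + 0) + √(1 + 5)) = 9*(-6/4 + √6) = 9*(-6*¼ + √6) = 9*(-3/2 + √6) = -27/2 + 9*√6 ≈ 8.5454)
1/N(p(k), I(-10, 13)) = 1/(74 - (-1)*(-27/2 + 9*√6)) = 1/(74 - (27/2 - 9*√6)) = 1/(74 + (-27/2 + 9*√6)) = 1/(121/2 + 9*√6)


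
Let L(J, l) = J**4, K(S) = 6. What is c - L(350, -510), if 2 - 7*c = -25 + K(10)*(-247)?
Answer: -105043748491/7 ≈ -1.5006e+10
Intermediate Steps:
c = 1509/7 (c = 2/7 - (-25 + 6*(-247))/7 = 2/7 - (-25 - 1482)/7 = 2/7 - 1/7*(-1507) = 2/7 + 1507/7 = 1509/7 ≈ 215.57)
c - L(350, -510) = 1509/7 - 1*350**4 = 1509/7 - 1*15006250000 = 1509/7 - 15006250000 = -105043748491/7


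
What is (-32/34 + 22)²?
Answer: 128164/289 ≈ 443.47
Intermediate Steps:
(-32/34 + 22)² = (-32*1/34 + 22)² = (-16/17 + 22)² = (358/17)² = 128164/289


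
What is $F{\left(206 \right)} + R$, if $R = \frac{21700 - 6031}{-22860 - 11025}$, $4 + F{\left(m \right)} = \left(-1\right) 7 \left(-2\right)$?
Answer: $\frac{35909}{3765} \approx 9.5376$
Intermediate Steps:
$F{\left(m \right)} = 10$ ($F{\left(m \right)} = -4 + \left(-1\right) 7 \left(-2\right) = -4 - -14 = -4 + 14 = 10$)
$R = - \frac{1741}{3765}$ ($R = \frac{15669}{-33885} = 15669 \left(- \frac{1}{33885}\right) = - \frac{1741}{3765} \approx -0.46242$)
$F{\left(206 \right)} + R = 10 - \frac{1741}{3765} = \frac{35909}{3765}$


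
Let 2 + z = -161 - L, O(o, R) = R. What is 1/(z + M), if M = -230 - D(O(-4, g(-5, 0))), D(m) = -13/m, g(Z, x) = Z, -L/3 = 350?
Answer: 5/3272 ≈ 0.0015281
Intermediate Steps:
L = -1050 (L = -3*350 = -1050)
z = 887 (z = -2 + (-161 - 1*(-1050)) = -2 + (-161 + 1050) = -2 + 889 = 887)
M = -1163/5 (M = -230 - (-13)/(-5) = -230 - (-13)*(-1)/5 = -230 - 1*13/5 = -230 - 13/5 = -1163/5 ≈ -232.60)
1/(z + M) = 1/(887 - 1163/5) = 1/(3272/5) = 5/3272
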